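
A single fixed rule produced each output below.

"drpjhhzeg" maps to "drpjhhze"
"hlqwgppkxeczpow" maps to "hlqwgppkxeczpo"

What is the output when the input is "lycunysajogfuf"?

lycunysajogfu

Each output is the input with this applied: delete the last character.
Applying that to "lycunysajogfuf" gives "lycunysajogfu".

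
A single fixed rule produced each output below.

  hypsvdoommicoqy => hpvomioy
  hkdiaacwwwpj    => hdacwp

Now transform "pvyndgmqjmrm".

The pattern: keep every other character starting from the first (positions 1st, 3rd, 5th, ...).
For "pvyndgmqjmrm" the result is "pydmjr".

pydmjr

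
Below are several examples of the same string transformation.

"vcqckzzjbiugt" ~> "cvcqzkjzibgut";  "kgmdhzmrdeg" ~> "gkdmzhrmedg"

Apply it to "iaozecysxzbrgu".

aizocesyzxrbug

The pattern: swap each adjacent pair of characters (1↔2, 3↔4, ...).
Doing the same to "iaozecysxzbrgu": "aizocesyzxrbug".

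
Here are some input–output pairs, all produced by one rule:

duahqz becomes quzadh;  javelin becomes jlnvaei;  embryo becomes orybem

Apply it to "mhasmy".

msyahm

The rule is to sort the characters into alphabetical order, then move the first 3 characters to the end (rotate left by 3).
"mhasmy" → "ahmmsy" → "msyahm".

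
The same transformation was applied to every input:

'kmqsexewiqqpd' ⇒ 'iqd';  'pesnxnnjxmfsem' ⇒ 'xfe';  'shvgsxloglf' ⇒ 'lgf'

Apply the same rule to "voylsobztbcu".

btc

In each case the input is transformed by: keep every other character starting from the first (positions 1st, 3rd, 5th, ...), then keep only the last 3 characters.
"voylsobztbcu" → "vysbtc" → "btc".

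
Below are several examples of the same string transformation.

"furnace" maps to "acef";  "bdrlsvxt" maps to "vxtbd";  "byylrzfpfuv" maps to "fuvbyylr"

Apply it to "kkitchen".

Rule — move the last 3 characters to the front (rotate right by 3), then delete the last 3 characters.
Working it through for "kkitchen": intermediate "henkkitc", final "henkk".
(Check on "byylrzfpfuv": → "fuvbyylrzfp" → "fuvbyylr" ✓)

henkk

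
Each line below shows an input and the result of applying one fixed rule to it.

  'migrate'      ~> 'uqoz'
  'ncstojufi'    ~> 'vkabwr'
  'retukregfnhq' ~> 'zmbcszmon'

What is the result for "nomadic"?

Looking at the pairs, the operation is to delete the last 3 characters, then shift every letter 8 places forward in the alphabet (wrapping around).
Working it through for "nomadic": intermediate "noma", final "vwui".

vwui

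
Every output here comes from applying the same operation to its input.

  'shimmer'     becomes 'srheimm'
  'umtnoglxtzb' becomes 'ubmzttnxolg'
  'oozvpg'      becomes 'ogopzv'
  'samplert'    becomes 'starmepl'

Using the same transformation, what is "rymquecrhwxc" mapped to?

rcyxmwqhurec

Each output is the input with this applied: take characters alternately from the front and the back (1st, last, 2nd, 2nd-last, ...).
"rymquecrhwxc" → "rcyxmwqhurec".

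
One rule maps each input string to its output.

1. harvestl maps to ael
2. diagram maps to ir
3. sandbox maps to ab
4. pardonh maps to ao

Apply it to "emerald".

ma

In each case the input is transformed by: keep one character in every 3, starting at position 2 (positions 2nd, 5th, 8th, ...).
"emerald" → "ma".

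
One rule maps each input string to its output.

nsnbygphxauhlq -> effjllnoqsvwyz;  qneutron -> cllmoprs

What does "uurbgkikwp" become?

Rule — shift every letter 2 places backward in the alphabet (wrapping around), then sort the characters into alphabetical order.
On "uurbgkikwp": the first step gives "sspzeigiun", and the second then gives "egiinpssuz".

egiinpssuz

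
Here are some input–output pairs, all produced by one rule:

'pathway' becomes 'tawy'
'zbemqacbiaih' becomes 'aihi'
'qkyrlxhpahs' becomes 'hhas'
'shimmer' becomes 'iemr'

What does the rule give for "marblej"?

relj

Each output is the input with this applied: swap each adjacent pair of characters (1↔2, 3↔4, ...), then keep only the last 4 characters.
Working it through for "marblej": intermediate "ambrelj", final "relj".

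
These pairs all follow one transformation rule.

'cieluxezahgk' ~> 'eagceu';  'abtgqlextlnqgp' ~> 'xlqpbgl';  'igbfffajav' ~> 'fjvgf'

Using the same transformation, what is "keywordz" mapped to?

The transformation: swap the front and back halves of the string, then keep every other character starting from the first (positions 1st, 3rd, 5th, ...).
On "keywordz": the first step gives "ordzkeyw", and the second then gives "odky".
(Check on "abtgqlextlnqgp": → "xtlnqgpabtgqle" → "xlqpbgl" ✓)

odky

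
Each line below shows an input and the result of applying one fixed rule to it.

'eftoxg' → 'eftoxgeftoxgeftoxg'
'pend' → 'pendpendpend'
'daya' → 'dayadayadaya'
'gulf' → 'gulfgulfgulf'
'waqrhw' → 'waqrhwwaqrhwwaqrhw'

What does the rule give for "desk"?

In each case the input is transformed by: write the whole string 3 times in a row.
Doing the same to "desk": "deskdeskdesk".

deskdeskdesk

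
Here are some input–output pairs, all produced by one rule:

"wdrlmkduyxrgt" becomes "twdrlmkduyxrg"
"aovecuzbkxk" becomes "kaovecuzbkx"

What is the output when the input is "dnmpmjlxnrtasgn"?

ndnmpmjlxnrtasg

Each output is the input with this applied: move the last character to the front.
So "dnmpmjlxnrtasgn" becomes "ndnmpmjlxnrtasg".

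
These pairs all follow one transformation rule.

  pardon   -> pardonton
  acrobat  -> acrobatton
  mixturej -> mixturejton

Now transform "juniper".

What's happening: append "ton".
On "juniper" that produces "juniperton".

juniperton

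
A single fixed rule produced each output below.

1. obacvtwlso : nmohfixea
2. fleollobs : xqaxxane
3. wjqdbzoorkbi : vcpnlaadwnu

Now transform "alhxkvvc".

xtjwhho

The transformation: shift every letter 12 places forward in the alphabet (wrapping around), then delete the first character.
"alhxkvvc" → "mxtjwhho" → "xtjwhho".
(Check on "fleollobs": → "rxqaxxane" → "xqaxxane" ✓)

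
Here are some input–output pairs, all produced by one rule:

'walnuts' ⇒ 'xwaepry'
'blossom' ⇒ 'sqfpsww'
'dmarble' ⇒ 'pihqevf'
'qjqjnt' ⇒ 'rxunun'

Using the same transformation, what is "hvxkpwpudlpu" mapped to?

tylzbotatyhp

The rule is to move the last 2 characters to the front (rotate right by 2), then shift every letter 4 places forward in the alphabet (wrapping around).
Working it through for "hvxkpwpudlpu": intermediate "puhvxkpwpudl", final "tylzbotatyhp".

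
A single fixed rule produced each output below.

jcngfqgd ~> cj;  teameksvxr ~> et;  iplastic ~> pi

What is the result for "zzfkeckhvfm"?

zz

The rule is to swap each adjacent pair of characters (1↔2, 3↔4, ...), then keep only the first 2 characters.
So "zzfkeckhvfm" becomes "zz".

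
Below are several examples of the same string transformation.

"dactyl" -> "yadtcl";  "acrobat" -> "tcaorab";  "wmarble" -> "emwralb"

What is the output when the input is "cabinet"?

taciben

What's happening: swap each adjacent pair of characters (1↔2, 3↔4, ...), then move the last character to the front.
Doing the same to "cabinet": "taciben".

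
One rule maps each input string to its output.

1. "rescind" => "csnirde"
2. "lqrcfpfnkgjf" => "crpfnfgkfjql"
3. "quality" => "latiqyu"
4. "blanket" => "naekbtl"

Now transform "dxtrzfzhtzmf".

Each output is the input with this applied: move the first 2 characters to the end (rotate left by 2), then swap each adjacent pair of characters (1↔2, 3↔4, ...).
For "dxtrzfzhtzmf" the result is "rtfzhzztfmxd".

rtfzhzztfmxd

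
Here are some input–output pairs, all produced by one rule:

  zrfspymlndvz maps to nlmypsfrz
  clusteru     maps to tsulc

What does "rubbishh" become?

ibbur

Looking at the pairs, the operation is to delete the last 3 characters, then reverse the string.
For "rubbishh" the result is "ibbur".
(Check on "zrfspymlndvz": → "zrfspymln" → "nlmypsfrz" ✓)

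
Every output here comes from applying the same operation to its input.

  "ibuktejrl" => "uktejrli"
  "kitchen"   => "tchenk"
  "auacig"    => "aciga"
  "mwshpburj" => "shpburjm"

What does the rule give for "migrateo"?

What's happening: move the first character to the end, then delete the first character.
On "migrateo": the first step gives "igrateom", and the second then gives "grateom".

grateom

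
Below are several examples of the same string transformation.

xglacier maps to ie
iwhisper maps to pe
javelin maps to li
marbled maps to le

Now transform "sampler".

le

Each output is the input with this applied: move the last character to the front, then keep only the last 2 characters.
"sampler" → "rsample" → "le".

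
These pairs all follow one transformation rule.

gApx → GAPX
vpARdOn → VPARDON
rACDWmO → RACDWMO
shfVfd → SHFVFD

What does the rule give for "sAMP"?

SAMP

What's happening: convert every letter to uppercase.
On "sAMP" that produces "SAMP".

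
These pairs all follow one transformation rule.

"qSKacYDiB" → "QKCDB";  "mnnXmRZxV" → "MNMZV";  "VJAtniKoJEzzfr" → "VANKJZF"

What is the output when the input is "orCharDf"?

OCAD

Each output is the input with this applied: keep every other character starting from the first (positions 1st, 3rd, 5th, ...), then convert every letter to uppercase.
For "orCharDf", step one produces "oCaD"; step two turns that into "OCAD".
(Check on "VJAtniKoJEzzfr": → "VAnKJzf" → "VANKJZF" ✓)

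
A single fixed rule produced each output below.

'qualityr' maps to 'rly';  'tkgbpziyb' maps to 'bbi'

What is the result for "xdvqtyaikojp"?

Each output is the input with this applied: swap the first and last characters, then keep one character in every 3, starting at position 1 (positions 1st, 4th, 7th, ...).
So "xdvqtyaikojp" becomes "pqao".

pqao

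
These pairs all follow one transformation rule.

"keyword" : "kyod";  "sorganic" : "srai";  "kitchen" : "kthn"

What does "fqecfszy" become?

fefz

Each output is the input with this applied: keep every other character starting from the first (positions 1st, 3rd, 5th, ...).
"fqecfszy" → "fefz".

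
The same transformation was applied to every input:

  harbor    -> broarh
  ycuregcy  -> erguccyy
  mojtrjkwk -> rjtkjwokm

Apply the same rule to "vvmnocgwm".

ocngmwvmv

The transformation: take characters alternately from the front and the back (1st, last, 2nd, 2nd-last, ...), then reverse the string.
Working it through for "vvmnocgwm": intermediate "vmvwmgnco", final "ocngmwvmv".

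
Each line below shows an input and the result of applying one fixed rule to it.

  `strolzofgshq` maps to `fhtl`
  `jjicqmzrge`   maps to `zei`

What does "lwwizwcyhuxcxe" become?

hclic

The transformation: swap the front and back halves of the string, then keep one character in every 3, starting at position 2 (positions 2nd, 5th, 8th, ...).
Applying both steps to "lwwizwcyhuxcxe": "yhuxcxelwwizwc", then "hclic".
(Check on "jjicqmzrge": → "mzrgejjicq" → "zei" ✓)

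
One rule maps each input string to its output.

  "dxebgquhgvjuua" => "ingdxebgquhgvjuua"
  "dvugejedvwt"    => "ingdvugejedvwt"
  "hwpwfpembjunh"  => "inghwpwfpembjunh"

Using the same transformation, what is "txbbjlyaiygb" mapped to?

ingtxbbjlyaiygb

Each output is the input with this applied: prepend "ing".
"txbbjlyaiygb" → "ingtxbbjlyaiygb".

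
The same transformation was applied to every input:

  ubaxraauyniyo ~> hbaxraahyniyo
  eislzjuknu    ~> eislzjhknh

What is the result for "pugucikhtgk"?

phghcikhtgk

In each case the input is transformed by: replace every "u" with "h".
Doing the same to "pugucikhtgk": "phghcikhtgk".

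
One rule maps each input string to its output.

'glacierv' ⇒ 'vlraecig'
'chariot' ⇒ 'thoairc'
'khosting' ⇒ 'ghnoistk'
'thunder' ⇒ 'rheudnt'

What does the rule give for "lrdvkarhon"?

Rule — take characters alternately from the front and the back (1st, last, 2nd, 2nd-last, ...), then move the first character to the end.
On "lrdvkarhon": the first step gives "lnrodhvrka", and the second then gives "nrodhvrkal".

nrodhvrkal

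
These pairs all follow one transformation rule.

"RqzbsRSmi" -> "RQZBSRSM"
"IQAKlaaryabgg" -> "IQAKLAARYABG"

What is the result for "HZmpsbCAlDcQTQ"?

HZMPSBCALDCQT

The rule is to delete the last character, then convert every letter to uppercase.
Starting from "HZmpsbCAlDcQTQ": after the first operation, "HZmpsbCAlDcQT"; after the second, "HZMPSBCALDCQT".
(Check on "IQAKlaaryabgg": → "IQAKlaaryabg" → "IQAKLAARYABG" ✓)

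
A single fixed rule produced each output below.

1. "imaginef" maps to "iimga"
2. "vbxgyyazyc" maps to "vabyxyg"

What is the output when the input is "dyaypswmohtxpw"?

dtyhaoympws

Looking at the pairs, the operation is to delete the last 3 characters, then take characters alternately from the front and the back (1st, last, 2nd, 2nd-last, ...).
Starting from "dyaypswmohtxpw": after the first operation, "dyaypswmoht"; after the second, "dtyhaoympws".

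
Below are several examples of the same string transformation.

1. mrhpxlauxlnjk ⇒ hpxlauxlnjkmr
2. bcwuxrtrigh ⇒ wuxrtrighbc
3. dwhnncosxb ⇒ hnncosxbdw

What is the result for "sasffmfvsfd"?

sffmfvsfdsa

Looking at the pairs, the operation is to move the first 2 characters to the end (rotate left by 2).
On "sasffmfvsfd" that produces "sffmfvsfdsa".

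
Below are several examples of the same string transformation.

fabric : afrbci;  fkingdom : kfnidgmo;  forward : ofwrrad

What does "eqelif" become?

qelefi

Each output is the input with this applied: swap each adjacent pair of characters (1↔2, 3↔4, ...).
Doing the same to "eqelif": "qelefi".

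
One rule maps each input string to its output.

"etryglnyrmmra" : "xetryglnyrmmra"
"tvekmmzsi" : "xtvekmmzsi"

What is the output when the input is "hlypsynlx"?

xhlypsynlx

The rule is to prepend "x".
"hlypsynlx" → "xhlypsynlx".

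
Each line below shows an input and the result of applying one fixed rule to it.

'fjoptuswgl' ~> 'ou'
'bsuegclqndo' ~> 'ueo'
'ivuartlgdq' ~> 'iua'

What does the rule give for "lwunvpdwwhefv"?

ue

The pattern: keep only the vowels.
"lwunvpdwwhefv" → "ue".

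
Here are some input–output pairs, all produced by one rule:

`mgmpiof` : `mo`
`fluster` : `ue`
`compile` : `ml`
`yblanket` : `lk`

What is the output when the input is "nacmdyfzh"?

cyh

The rule is to keep one character in every 3, starting at position 3 (positions 3rd, 6th, 9th, ...).
"nacmdyfzh" → "cyh".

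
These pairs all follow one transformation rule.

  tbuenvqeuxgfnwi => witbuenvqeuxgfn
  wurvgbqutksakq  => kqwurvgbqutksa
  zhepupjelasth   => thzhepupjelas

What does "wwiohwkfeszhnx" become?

The rule is to move the last 2 characters to the front (rotate right by 2).
Doing the same to "wwiohwkfeszhnx": "nxwwiohwkfeszh".

nxwwiohwkfeszh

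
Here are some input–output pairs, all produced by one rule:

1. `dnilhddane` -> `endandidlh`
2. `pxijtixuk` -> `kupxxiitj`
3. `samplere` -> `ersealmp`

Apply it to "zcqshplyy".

yyzlcpqhs

Rule — move the last character to the front, then take characters alternately from the front and the back (1st, last, 2nd, 2nd-last, ...).
Applying both steps to "zcqshplyy": "yzcqshply", then "yyzlcpqhs".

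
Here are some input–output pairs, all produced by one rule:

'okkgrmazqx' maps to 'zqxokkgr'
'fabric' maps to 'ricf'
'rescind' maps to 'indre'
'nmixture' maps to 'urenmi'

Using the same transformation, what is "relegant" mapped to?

antrel

Looking at the pairs, the operation is to move the last 3 characters to the front (rotate right by 3), then delete the last 2 characters.
On "relegant": the first step gives "antreleg", and the second then gives "antrel".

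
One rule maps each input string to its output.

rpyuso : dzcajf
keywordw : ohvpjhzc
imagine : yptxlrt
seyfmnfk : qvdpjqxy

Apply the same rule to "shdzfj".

qudsok

In each case the input is transformed by: move the last 2 characters to the front (rotate right by 2), then shift every letter 11 places forward in the alphabet (wrapping around).
For "shdzfj", step one produces "fjshdz"; step two turns that into "qudsok".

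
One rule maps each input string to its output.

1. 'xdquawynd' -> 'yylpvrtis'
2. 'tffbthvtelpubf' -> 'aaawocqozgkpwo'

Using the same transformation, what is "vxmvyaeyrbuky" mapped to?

Looking at the pairs, the operation is to swap the first and last characters, then shift every letter 5 places backward in the alphabet (wrapping around).
Working it through for "vxmvyaeyrbuky": intermediate "yxmvyaeyrbukv", final "tshqtvztmwpfq".

tshqtvztmwpfq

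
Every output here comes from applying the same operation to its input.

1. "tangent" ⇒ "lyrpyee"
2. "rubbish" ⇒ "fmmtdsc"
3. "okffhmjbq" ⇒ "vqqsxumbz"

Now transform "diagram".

tlrclxo

Each output is the input with this applied: shift every letter 11 places forward in the alphabet (wrapping around), then move the first character to the end.
Working it through for "diagram": intermediate "otlrclx", final "tlrclxo".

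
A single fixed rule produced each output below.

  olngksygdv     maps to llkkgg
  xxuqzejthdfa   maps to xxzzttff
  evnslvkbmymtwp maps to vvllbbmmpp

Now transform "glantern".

The rule is to keep one character in every 3, starting at position 2 (positions 2nd, 5th, 8th, ...), then double every character.
Starting from "glantern": after the first operation, "ltn"; after the second, "llttnn".

llttnn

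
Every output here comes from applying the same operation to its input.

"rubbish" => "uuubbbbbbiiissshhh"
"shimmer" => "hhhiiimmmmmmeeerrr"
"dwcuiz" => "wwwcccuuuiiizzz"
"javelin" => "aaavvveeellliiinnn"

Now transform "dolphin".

ooolllppphhhiiinnn

Looking at the pairs, the operation is to repeat every character 3 times, then delete the first 3 characters.
Applying that to "dolphin" gives "ooolllppphhhiiinnn".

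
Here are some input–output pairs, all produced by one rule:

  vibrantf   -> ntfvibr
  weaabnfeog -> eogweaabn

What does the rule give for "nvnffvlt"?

vltnvnf

The pattern: move the last 3 characters to the front (rotate right by 3), then delete the last character.
"nvnffvlt" → "vltnvnff" → "vltnvnf".
(Check on "vibrantf": → "ntfvibra" → "ntfvibr" ✓)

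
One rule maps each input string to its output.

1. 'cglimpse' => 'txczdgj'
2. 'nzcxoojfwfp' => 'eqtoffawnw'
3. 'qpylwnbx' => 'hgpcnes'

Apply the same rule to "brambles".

sirdscv

The transformation: shift every letter 9 places backward in the alphabet (wrapping around), then delete the last character.
For "brambles", step one produces "sirdscvj"; step two turns that into "sirdscv".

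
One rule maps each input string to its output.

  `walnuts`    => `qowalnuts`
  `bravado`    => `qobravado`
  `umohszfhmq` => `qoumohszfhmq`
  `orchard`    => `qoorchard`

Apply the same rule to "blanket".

qoblanket

Each output is the input with this applied: prepend "qo".
On "blanket" that produces "qoblanket".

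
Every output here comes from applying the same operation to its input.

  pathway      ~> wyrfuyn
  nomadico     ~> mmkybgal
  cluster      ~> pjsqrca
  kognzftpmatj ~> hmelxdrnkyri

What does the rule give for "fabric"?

ayzpgd

Looking at the pairs, the operation is to shift every letter 2 places backward in the alphabet (wrapping around), then swap the first and last characters.
On "fabric": the first step gives "dyzpga", and the second then gives "ayzpgd".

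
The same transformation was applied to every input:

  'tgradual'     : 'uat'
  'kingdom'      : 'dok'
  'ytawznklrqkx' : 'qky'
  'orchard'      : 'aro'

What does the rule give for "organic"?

nio

Looking at the pairs, the operation is to swap the first and last characters, then keep only the last 3 characters.
Working it through for "organic": intermediate "crganio", final "nio".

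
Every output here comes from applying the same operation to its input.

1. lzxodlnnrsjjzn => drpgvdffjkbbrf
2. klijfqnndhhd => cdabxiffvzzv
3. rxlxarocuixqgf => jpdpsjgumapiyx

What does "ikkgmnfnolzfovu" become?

accyefxfgdrxgnm

Looking at the pairs, the operation is to shift every letter 8 places backward in the alphabet (wrapping around).
On "ikkgmnfnolzfovu" that produces "accyefxfgdrxgnm".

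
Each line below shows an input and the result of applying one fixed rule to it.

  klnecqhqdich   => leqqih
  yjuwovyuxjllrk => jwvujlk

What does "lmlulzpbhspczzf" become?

muzbscz

Looking at the pairs, the operation is to keep every other character starting from the second (positions 2nd, 4th, 6th, ...).
Applying that to "lmlulzpbhspczzf" gives "muzbscz".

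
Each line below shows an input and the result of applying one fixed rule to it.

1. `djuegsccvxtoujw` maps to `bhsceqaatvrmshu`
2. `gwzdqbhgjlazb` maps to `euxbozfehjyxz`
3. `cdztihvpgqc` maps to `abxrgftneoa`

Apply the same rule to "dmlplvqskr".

Each output is the input with this applied: shift every letter 2 places backward in the alphabet (wrapping around).
Doing the same to "dmlplvqskr": "bkjnjtoqip".

bkjnjtoqip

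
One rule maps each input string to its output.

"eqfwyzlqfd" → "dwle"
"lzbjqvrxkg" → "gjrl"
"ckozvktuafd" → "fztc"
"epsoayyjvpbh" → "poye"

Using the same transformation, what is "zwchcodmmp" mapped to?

phdz

Rule — keep one character in every 3, starting at position 1 (positions 1st, 4th, 7th, ...), then swap the first and last characters.
For "zwchcodmmp" the result is "phdz".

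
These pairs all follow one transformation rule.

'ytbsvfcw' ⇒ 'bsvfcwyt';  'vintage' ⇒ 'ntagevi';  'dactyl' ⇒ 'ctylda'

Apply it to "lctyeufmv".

tyeufmvlc

What's happening: move the first 2 characters to the end (rotate left by 2).
"lctyeufmv" → "tyeufmvlc".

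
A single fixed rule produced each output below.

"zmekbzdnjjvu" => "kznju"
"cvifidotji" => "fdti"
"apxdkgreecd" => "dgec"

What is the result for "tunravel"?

In each case the input is transformed by: delete the first 3 characters, then keep every other character starting from the first (positions 1st, 3rd, 5th, ...).
Applying both steps to "tunravel": "ravel", then "rvl".

rvl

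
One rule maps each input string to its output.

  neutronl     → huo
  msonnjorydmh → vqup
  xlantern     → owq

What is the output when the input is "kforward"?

izg

The pattern: keep one character in every 3, starting at position 2 (positions 2nd, 5th, 8th, ...), then shift every letter 3 places forward in the alphabet (wrapping around).
"kforward" → "fwd" → "izg".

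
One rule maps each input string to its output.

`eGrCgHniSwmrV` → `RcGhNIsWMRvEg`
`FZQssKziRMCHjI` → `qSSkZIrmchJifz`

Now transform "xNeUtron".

Rule — flip the case of every letter, then move the first 2 characters to the end (rotate left by 2).
On "xNeUtron": the first step gives "XnEuTRON", and the second then gives "EuTRONXn".

EuTRONXn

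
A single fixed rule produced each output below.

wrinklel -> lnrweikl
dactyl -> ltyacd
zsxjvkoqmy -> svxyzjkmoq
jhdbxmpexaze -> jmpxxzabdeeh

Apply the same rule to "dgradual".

The pattern: sort the characters into alphabetical order, then swap the front and back halves of the string.
Doing the same to "dgradual": "glruaadd".

glruaadd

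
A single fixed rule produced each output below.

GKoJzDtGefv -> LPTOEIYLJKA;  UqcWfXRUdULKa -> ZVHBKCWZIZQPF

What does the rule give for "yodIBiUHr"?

In each case the input is transformed by: shift every letter 5 places forward in the alphabet (wrapping around), then convert every letter to uppercase.
Starting from "yodIBiUHr": after the first operation, "dtiNGnZMw"; after the second, "DTINGNZMW".

DTINGNZMW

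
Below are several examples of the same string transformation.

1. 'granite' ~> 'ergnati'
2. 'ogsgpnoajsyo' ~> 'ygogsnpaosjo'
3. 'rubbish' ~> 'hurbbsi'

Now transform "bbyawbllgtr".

rbbaybwlltg

The transformation: swap each adjacent pair of characters (1↔2, 3↔4, ...), then move the last character to the front.
So "bbyawbllgtr" becomes "rbbaybwlltg".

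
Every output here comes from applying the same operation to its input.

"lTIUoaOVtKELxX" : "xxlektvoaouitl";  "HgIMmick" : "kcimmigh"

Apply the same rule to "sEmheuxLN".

In each case the input is transformed by: reverse the string, then convert every letter to lowercase.
On "sEmheuxLN": the first step gives "NLxuehmEs", and the second then gives "nlxuehmes".

nlxuehmes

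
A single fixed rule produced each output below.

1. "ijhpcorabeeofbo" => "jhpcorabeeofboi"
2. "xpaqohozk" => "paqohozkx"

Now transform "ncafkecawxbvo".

cafkecawxbvon

The rule is to move the first character to the end.
So "ncafkecawxbvo" becomes "cafkecawxbvon".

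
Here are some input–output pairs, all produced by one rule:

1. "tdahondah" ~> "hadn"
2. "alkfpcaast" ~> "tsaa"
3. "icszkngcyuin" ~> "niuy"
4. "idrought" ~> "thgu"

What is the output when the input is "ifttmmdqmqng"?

In each case the input is transformed by: reverse the string, then keep only the first 4 characters.
Starting from "ifttmmdqmqng": after the first operation, "gnqmqdmmttfi"; after the second, "gnqm".

gnqm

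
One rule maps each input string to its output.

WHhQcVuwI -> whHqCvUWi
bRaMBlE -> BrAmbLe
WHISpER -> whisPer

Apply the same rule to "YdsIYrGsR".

In each case the input is transformed by: flip the case of every letter.
Applying that to "YdsIYrGsR" gives "yDSiyRgSr".

yDSiyRgSr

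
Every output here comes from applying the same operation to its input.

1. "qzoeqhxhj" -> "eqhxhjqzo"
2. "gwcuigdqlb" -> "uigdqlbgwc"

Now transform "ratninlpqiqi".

ninlpqiqirat

Looking at the pairs, the operation is to move the first 3 characters to the end (rotate left by 3).
For "ratninlpqiqi" the result is "ninlpqiqirat".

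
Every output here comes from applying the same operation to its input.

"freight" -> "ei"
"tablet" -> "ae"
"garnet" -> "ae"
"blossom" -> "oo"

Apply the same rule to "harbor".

Rule — keep only the vowels.
Doing the same to "harbor": "ao".

ao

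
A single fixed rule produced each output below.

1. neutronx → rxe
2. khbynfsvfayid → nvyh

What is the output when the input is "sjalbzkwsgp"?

In each case the input is transformed by: keep one character in every 3, starting at position 2 (positions 2nd, 5th, 8th, ...), then move the first character to the end.
For "sjalbzkwsgp", step one produces "jbwp"; step two turns that into "bwpj".

bwpj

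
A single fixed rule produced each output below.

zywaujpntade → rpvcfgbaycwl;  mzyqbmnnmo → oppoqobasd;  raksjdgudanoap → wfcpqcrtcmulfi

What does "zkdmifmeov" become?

The pattern: swap the front and back halves of the string, then shift every letter 2 places forward in the alphabet (wrapping around).
For "zkdmifmeov", step one produces "fmeovzkdmi"; step two turns that into "hogqxbmfok".

hogqxbmfok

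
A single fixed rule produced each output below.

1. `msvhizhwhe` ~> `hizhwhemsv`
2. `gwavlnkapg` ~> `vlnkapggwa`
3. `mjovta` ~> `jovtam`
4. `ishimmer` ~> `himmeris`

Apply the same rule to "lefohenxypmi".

henxypmilefo

What's happening: move the last 2 characters to the front (rotate right by 2), then swap the front and back halves of the string.
Working it through for "lefohenxypmi": intermediate "milefohenxyp", final "henxypmilefo".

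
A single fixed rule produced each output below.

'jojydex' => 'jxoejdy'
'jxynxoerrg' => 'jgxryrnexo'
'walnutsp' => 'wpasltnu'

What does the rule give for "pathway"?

pyaatwh

The transformation: take characters alternately from the front and the back (1st, last, 2nd, 2nd-last, ...).
"pathway" → "pyaatwh".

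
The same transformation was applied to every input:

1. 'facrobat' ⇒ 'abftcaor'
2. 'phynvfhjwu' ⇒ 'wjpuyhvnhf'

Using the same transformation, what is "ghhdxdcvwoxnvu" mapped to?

Rule — move the last 3 characters to the front (rotate right by 3), then swap each adjacent pair of characters (1↔2, 3↔4, ...).
For "ghhdxdcvwoxnvu", step one produces "nvughhdxdcvwox"; step two turns that into "vnguhhxdcdwvxo".

vnguhhxdcdwvxo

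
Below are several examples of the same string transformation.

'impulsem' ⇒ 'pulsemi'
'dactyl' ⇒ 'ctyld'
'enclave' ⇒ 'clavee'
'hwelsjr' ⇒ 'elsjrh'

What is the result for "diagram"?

agramd

In each case the input is transformed by: move the first 2 characters to the end (rotate left by 2), then delete the last character.
Applying both steps to "diagram": "agramdi", then "agramd".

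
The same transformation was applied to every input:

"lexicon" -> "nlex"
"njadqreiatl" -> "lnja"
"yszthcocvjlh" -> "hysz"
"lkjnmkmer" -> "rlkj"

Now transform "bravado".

obra

Rule — move the last character to the front, then keep only the first 4 characters.
Working it through for "bravado": intermediate "obravad", final "obra".
(Check on "lkjnmkmer": → "rlkjnmkme" → "rlkj" ✓)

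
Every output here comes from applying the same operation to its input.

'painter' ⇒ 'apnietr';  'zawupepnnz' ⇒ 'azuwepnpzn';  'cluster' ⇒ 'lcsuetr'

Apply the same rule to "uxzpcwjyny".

xupzwcyjyn

Each output is the input with this applied: swap each adjacent pair of characters (1↔2, 3↔4, ...).
On "uxzpcwjyny" that produces "xupzwcyjyn".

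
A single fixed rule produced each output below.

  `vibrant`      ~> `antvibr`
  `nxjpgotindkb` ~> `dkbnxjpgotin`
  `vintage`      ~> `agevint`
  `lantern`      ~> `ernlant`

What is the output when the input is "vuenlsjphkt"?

hktvuenlsjp

What's happening: move the last 3 characters to the front (rotate right by 3).
"vuenlsjphkt" → "hktvuenlsjp".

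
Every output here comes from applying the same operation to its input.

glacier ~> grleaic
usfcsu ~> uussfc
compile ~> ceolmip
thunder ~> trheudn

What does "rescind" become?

What's happening: take characters alternately from the front and the back (1st, last, 2nd, 2nd-last, ...).
So "rescind" becomes "rdensic".

rdensic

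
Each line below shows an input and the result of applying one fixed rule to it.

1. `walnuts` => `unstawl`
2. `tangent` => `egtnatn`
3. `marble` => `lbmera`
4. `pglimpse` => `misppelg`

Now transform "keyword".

owdreky

What's happening: move the first 3 characters to the end (rotate left by 3), then swap each adjacent pair of characters (1↔2, 3↔4, ...).
On "keyword": the first step gives "wordkey", and the second then gives "owdreky".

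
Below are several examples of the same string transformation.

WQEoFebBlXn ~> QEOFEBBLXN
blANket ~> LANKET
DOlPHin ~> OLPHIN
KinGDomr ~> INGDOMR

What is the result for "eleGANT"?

The pattern: delete the first character, then convert every letter to uppercase.
Doing the same to "eleGANT": "LEGANT".

LEGANT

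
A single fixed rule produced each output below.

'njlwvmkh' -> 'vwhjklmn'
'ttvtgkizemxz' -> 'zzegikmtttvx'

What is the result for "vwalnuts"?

vwalnstu

What's happening: sort the characters into alphabetical order, then move the last 2 characters to the front (rotate right by 2).
Starting from "vwalnuts": after the first operation, "alnstuvw"; after the second, "vwalnstu".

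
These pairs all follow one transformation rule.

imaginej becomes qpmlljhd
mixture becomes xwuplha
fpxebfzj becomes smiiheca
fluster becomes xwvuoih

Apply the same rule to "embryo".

The rule is to shift every letter 3 places forward in the alphabet (wrapping around), then sort the characters into reverse alphabetical order.
Starting from "embryo": after the first operation, "hpeubr"; after the second, "urpheb".

urpheb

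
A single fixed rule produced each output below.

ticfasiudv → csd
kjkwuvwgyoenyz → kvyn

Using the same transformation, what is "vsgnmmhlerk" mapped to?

gme

Looking at the pairs, the operation is to keep one character in every 3, starting at position 3 (positions 3rd, 6th, 9th, ...).
"vsgnmmhlerk" → "gme".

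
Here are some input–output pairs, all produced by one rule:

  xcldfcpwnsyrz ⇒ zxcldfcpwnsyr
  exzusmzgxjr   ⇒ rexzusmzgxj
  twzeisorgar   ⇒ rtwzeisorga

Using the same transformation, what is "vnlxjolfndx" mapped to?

In each case the input is transformed by: move the last character to the front.
For "vnlxjolfndx" the result is "xvnlxjolfnd".

xvnlxjolfnd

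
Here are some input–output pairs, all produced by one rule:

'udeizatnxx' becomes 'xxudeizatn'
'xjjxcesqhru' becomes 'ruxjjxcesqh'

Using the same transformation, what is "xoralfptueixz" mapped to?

xzxoralfptuei

The pattern: move the last 2 characters to the front (rotate right by 2).
So "xoralfptueixz" becomes "xzxoralfptuei".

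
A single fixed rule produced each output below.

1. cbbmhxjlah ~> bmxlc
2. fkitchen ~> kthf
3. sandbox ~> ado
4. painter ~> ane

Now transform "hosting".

otn

The transformation: swap the first and last characters, then keep every other character starting from the second (positions 2nd, 4th, 6th, ...).
Starting from "hosting": after the first operation, "gostinh"; after the second, "otn".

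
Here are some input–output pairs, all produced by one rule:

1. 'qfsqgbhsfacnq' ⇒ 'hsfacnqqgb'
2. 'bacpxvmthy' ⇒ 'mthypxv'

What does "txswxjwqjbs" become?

The transformation: delete the first 3 characters, then move the first 3 characters to the end (rotate left by 3).
"txswxjwqjbs" → "wxjwqjbs" → "wqjbswxj".

wqjbswxj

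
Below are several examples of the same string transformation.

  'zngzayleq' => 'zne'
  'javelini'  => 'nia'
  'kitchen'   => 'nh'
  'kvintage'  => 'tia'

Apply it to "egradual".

rea

Rule — sort the characters into reverse alphabetical order, then keep one character in every 3, starting at position 2 (positions 2nd, 5th, 8th, ...).
"egradual" → "urlgedaa" → "rea".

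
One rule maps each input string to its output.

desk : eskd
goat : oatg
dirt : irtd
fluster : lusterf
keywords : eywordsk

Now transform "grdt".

rdtg

The pattern: move the first character to the end.
So "grdt" becomes "rdtg".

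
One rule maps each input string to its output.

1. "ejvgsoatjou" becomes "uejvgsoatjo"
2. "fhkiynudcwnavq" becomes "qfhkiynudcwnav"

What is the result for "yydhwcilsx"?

Rule — move the last character to the front.
Doing the same to "yydhwcilsx": "xyydhwcils".

xyydhwcils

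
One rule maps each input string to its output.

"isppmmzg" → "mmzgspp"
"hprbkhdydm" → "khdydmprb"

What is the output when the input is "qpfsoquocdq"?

oquocdqpfs

What's happening: delete the first character, then move the first 3 characters to the end (rotate left by 3).
Starting from "qpfsoquocdq": after the first operation, "pfsoquocdq"; after the second, "oquocdqpfs".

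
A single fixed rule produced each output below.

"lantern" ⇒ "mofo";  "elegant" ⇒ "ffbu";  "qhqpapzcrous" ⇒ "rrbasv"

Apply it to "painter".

The transformation: keep every other character starting from the first (positions 1st, 3rd, 5th, ...), then shift every letter 1 place forward in the alphabet (wrapping around).
"painter" → "pitr" → "qjus".

qjus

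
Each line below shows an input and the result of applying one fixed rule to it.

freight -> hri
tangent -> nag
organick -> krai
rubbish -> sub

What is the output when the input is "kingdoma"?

In each case the input is transformed by: keep every other character starting from the second (positions 2nd, 4th, 6th, ...), then move the last character to the front.
On "kingdoma": the first step gives "igoa", and the second then gives "aigo".
(Check on "rubbish": → "ubs" → "sub" ✓)

aigo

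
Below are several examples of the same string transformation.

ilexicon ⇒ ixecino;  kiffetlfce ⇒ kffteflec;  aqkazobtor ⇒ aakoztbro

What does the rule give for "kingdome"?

kgnodem

The rule is to swap each adjacent pair of characters (1↔2, 3↔4, ...), then delete the first character.
For "kingdome", step one produces "ikgnodem"; step two turns that into "kgnodem".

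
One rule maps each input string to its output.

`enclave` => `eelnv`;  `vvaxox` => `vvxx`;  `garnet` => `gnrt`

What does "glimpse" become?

Each output is the input with this applied: sort the characters into alphabetical order, then delete the first 2 characters.
On "glimpse" that produces "ilmps".
(Check on "garnet": → "aegnrt" → "gnrt" ✓)

ilmps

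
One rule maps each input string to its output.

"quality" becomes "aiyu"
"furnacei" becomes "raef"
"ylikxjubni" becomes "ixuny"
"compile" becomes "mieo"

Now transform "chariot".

Rule — move the first 2 characters to the end (rotate left by 2), then keep every other character starting from the first (positions 1st, 3rd, 5th, ...).
Starting from "chariot": after the first operation, "ariotch"; after the second, "aith".

aith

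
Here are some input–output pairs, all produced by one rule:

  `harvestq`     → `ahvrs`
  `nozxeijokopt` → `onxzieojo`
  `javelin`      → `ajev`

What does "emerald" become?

mere

Looking at the pairs, the operation is to swap each adjacent pair of characters (1↔2, 3↔4, ...), then delete the last 3 characters.
Working it through for "emerald": intermediate "merelad", final "mere".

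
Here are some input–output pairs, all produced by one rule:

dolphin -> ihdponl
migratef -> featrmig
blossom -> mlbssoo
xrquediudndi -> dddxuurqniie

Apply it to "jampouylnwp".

ljaywupponm

The transformation: sort the characters into reverse alphabetical order, then move the last 3 characters to the front (rotate right by 3).
Starting from "jampouylnwp": after the first operation, "ywupponmlja"; after the second, "ljaywupponm".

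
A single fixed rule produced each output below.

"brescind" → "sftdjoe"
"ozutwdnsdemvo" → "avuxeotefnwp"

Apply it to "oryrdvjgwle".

szsewkhxmf

Each output is the input with this applied: shift every letter 1 place forward in the alphabet (wrapping around), then delete the first character.
Applying both steps to "oryrdvjgwle": "pszsewkhxmf", then "szsewkhxmf".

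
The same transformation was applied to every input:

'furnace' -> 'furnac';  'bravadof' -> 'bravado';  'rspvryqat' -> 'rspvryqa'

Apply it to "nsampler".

nsample

Looking at the pairs, the operation is to delete the last character.
Doing the same to "nsampler": "nsample".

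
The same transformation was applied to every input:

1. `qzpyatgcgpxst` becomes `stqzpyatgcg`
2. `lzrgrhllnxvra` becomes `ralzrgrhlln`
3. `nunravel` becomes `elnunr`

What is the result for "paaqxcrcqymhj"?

hjpaaqxcrcq

The pattern: move the last 2 characters to the front (rotate right by 2), then delete the last 2 characters.
Starting from "paaqxcrcqymhj": after the first operation, "hjpaaqxcrcqym"; after the second, "hjpaaqxcrcq".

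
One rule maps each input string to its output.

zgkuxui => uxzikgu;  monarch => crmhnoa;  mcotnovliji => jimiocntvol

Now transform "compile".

licemop

The rule is to move the last 3 characters to the front (rotate right by 3), then swap each adjacent pair of characters (1↔2, 3↔4, ...).
Applying both steps to "compile": "ilecomp", then "licemop".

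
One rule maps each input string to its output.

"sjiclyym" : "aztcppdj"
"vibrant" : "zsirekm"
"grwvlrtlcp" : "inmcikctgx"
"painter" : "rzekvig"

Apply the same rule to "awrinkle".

Looking at the pairs, the operation is to move the first character to the end, then shift every letter 9 places backward in the alphabet (wrapping around).
On "awrinkle" that produces "nizebcvr".

nizebcvr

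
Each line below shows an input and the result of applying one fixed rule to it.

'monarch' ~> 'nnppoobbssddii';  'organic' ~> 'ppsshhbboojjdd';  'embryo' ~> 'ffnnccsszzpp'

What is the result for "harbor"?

iibbssccppss

Looking at the pairs, the operation is to double every character, then shift every letter 1 place forward in the alphabet (wrapping around).
So "harbor" becomes "iibbssccppss".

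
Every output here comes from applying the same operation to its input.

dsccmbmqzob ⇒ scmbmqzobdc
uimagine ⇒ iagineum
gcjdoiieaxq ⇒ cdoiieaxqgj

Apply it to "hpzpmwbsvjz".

The rule is to move the first 2 characters to the end (rotate left by 2), then swap the first and last characters.
Starting from "hpzpmwbsvjz": after the first operation, "zpmwbsvjzhp"; after the second, "ppmwbsvjzhz".

ppmwbsvjzhz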